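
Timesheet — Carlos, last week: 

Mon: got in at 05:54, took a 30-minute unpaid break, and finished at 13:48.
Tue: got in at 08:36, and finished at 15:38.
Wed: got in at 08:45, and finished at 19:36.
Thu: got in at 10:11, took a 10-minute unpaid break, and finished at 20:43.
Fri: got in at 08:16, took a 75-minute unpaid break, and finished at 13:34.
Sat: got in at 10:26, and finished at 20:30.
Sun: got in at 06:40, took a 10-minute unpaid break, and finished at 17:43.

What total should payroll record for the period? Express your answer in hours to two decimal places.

60.65 hours

Mon: 05:54–13:48 = 7 h 54 min; less 30 min break → 7 h 24 min
Tue: 08:36–15:38 = 7 h 2 min
Wed: 08:45–19:36 = 10 h 51 min
Thu: 10:11–20:43 = 10 h 32 min; less 10 min break → 10 h 22 min
Fri: 08:16–13:34 = 5 h 18 min; less 75 min break → 4 h 3 min
Sat: 10:26–20:30 = 10 h 4 min
Sun: 06:40–17:43 = 11 h 3 min; less 10 min break → 10 h 53 min
Total: 7 h 24 min + 7 h 2 min + 10 h 51 min + 10 h 22 min + 4 h 3 min + 10 h 4 min + 10 h 53 min = 60 h 39 min.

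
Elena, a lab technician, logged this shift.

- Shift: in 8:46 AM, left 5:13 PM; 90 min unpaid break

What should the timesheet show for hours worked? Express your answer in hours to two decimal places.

Shift: 8:46 AM–5:13 PM = 8 h 27 min; less 90 min break → 6 h 57 min

6.95 hours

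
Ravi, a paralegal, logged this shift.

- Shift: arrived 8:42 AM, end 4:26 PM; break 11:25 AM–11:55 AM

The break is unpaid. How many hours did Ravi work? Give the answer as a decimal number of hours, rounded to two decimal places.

7.23 hours

Shift: 8:42 AM–4:26 PM = 7 h 44 min; less 30 min break → 7 h 14 min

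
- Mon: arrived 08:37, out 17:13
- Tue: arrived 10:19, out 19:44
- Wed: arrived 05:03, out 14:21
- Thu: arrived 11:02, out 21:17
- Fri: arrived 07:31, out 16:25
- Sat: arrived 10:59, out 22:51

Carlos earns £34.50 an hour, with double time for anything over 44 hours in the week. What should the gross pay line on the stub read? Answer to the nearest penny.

£2507.00

Mon: 08:37–17:13 = 8 h 36 min
Tue: 10:19–19:44 = 9 h 25 min
Wed: 05:03–14:21 = 9 h 18 min
Thu: 11:02–21:17 = 10 h 15 min
Fri: 07:31–16:25 = 8 h 54 min
Sat: 10:59–22:51 = 11 h 52 min
Total worked: 58 h 20 min = 3500 min.
Regular 44 h 0 min = 2640 min at £34.50/h; overtime 14 h 20 min = 860 min at £69.00/h.
Pay = (2640 × £34.50 + 860 × £69.00) ÷ 60 = £2507.00.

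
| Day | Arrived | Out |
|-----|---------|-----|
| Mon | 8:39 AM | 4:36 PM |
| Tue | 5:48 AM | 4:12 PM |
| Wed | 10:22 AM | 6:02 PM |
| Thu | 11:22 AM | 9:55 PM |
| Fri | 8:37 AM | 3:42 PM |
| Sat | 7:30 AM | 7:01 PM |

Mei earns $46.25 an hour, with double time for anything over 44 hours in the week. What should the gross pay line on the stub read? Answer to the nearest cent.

Mon: 8:39 AM–4:36 PM = 7 h 57 min
Tue: 5:48 AM–4:12 PM = 10 h 24 min
Wed: 10:22 AM–6:02 PM = 7 h 40 min
Thu: 11:22 AM–9:55 PM = 10 h 33 min
Fri: 8:37 AM–3:42 PM = 7 h 5 min
Sat: 7:30 AM–7:01 PM = 11 h 31 min
Total worked: 55 h 10 min = 3310 min.
Regular 44 h 0 min = 2640 min at $46.25/h; overtime 11 h 10 min = 670 min at $92.50/h.
Pay = (2640 × $46.25 + 670 × $92.50) ÷ 60 = $3067.92.

$3067.92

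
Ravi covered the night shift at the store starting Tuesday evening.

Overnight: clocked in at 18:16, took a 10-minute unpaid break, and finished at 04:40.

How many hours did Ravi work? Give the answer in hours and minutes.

Overnight: 18:16 → midnight = 5 h 44 min; midnight → 04:40 = 4 h 40 min; span 10 h 24 min; less 10 min break → 10 h 14 min

10 h 14 min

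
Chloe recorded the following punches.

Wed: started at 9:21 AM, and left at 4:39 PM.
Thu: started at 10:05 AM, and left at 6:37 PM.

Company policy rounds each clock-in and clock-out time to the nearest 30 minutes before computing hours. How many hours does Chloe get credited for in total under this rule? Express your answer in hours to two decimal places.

Wed: in 9:21 AM→9:30 AM, out 4:39 PM→4:30 PM; 7 h 0 min
Thu: in 10:05 AM→10:00 AM, out 6:37 PM→6:30 PM; 8 h 30 min
Total credited: 15 h 30 min.

15.50 hours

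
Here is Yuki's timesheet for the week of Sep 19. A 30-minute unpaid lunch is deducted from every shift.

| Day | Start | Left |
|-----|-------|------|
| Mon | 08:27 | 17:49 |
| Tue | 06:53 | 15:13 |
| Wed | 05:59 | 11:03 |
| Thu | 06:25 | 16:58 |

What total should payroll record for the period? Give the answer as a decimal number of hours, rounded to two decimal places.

31.32 hours

Mon: 08:27–17:49 = 9 h 22 min; less 30 min break → 8 h 52 min
Tue: 06:53–15:13 = 8 h 20 min; less 30 min break → 7 h 50 min
Wed: 05:59–11:03 = 5 h 4 min; less 30 min break → 4 h 34 min
Thu: 06:25–16:58 = 10 h 33 min; less 30 min break → 10 h 3 min
Total: 8 h 52 min + 7 h 50 min + 4 h 34 min + 10 h 3 min = 31 h 19 min.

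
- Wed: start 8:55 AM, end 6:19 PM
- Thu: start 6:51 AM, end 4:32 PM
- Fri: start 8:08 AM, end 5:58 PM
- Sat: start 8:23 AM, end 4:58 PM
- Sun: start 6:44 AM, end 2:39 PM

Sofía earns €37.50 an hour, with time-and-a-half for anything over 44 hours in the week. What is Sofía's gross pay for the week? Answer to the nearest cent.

Wed: 8:55 AM–6:19 PM = 9 h 24 min
Thu: 6:51 AM–4:32 PM = 9 h 41 min
Fri: 8:08 AM–5:58 PM = 9 h 50 min
Sat: 8:23 AM–4:58 PM = 8 h 35 min
Sun: 6:44 AM–2:39 PM = 7 h 55 min
Total worked: 45 h 25 min = 2725 min.
Regular 44 h 0 min = 2640 min at €37.50/h; overtime 1 h 25 min = 85 min at €56.25/h.
Pay = (2640 × €37.50 + 85 × €56.25) ÷ 60 = €1729.69.

€1729.69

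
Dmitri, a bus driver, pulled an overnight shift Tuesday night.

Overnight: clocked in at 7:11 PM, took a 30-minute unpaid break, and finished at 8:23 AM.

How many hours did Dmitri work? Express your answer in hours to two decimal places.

Overnight: 7:11 PM → midnight = 4 h 49 min; midnight → 8:23 AM = 8 h 23 min; span 13 h 12 min; less 30 min break → 12 h 42 min

12.70 hours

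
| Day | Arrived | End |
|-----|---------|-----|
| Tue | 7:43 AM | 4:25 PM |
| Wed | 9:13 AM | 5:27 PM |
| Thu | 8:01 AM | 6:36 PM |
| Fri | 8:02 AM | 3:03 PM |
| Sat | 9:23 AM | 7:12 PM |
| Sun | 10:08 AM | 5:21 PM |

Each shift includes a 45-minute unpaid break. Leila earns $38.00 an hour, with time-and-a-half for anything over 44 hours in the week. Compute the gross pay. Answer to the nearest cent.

$1846.80

Tue: 7:43 AM–4:25 PM = 8 h 42 min; less 45 min break → 7 h 57 min
Wed: 9:13 AM–5:27 PM = 8 h 14 min; less 45 min break → 7 h 29 min
Thu: 8:01 AM–6:36 PM = 10 h 35 min; less 45 min break → 9 h 50 min
Fri: 8:02 AM–3:03 PM = 7 h 1 min; less 45 min break → 6 h 16 min
Sat: 9:23 AM–7:12 PM = 9 h 49 min; less 45 min break → 9 h 4 min
Sun: 10:08 AM–5:21 PM = 7 h 13 min; less 45 min break → 6 h 28 min
Total worked: 47 h 4 min = 2824 min.
Regular 44 h 0 min = 2640 min at $38.00/h; overtime 3 h 4 min = 184 min at $57.00/h.
Pay = (2640 × $38.00 + 184 × $57.00) ÷ 60 = $1846.80.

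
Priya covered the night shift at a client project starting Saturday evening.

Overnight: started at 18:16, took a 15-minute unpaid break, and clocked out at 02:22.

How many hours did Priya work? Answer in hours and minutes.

Overnight: 18:16 → midnight = 5 h 44 min; midnight → 02:22 = 2 h 22 min; span 8 h 6 min; less 15 min break → 7 h 51 min

7 h 51 min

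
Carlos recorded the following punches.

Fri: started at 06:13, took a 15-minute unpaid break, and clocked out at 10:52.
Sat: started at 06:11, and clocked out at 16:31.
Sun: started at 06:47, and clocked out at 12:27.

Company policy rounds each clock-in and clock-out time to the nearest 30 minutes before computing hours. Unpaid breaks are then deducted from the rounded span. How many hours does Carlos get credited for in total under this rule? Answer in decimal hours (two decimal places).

Fri: in 06:13→06:00, out 10:52→11:00; 5 h 0 min − 15 min = 4 h 45 min
Sat: in 06:11→06:00, out 16:31→16:30; 10 h 30 min
Sun: in 06:47→07:00, out 12:27→12:30; 5 h 30 min
Total credited: 20 h 45 min.

20.75 hours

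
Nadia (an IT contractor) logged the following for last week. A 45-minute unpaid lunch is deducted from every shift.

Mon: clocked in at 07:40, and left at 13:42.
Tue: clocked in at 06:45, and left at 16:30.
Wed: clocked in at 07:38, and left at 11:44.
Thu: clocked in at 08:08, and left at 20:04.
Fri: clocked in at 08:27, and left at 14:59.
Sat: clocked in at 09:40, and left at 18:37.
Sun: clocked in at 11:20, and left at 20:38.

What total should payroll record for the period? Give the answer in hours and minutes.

Mon: 07:40–13:42 = 6 h 2 min; less 45 min break → 5 h 17 min
Tue: 06:45–16:30 = 9 h 45 min; less 45 min break → 9 h 0 min
Wed: 07:38–11:44 = 4 h 6 min; less 45 min break → 3 h 21 min
Thu: 08:08–20:04 = 11 h 56 min; less 45 min break → 11 h 11 min
Fri: 08:27–14:59 = 6 h 32 min; less 45 min break → 5 h 47 min
Sat: 09:40–18:37 = 8 h 57 min; less 45 min break → 8 h 12 min
Sun: 11:20–20:38 = 9 h 18 min; less 45 min break → 8 h 33 min
Total: 5 h 17 min + 9 h 0 min + 3 h 21 min + 11 h 11 min + 5 h 47 min + 8 h 12 min + 8 h 33 min = 51 h 21 min.

51 h 21 min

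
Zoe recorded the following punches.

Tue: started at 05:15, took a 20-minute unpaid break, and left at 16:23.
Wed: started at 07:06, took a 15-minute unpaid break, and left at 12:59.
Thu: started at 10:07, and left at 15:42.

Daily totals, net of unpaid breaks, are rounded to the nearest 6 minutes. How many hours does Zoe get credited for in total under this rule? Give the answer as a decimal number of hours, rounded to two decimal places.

22.00 hours

Tue: 05:15–16:23 = 11 h 8 min − 20 min = 10 h 48 min → rounds to 10 h 48 min
Wed: 07:06–12:59 = 5 h 53 min − 15 min = 5 h 38 min → rounds to 5 h 36 min
Thu: 10:07–15:42 = 5 h 35 min → rounds to 5 h 36 min
Total credited: 22 h 0 min.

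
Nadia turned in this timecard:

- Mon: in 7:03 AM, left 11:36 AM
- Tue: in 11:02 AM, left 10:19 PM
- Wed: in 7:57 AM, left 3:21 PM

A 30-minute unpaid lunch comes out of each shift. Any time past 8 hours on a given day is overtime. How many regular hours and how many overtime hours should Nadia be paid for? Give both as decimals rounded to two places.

Mon: 7:03 AM–11:36 AM = 4 h 33 min; less 30 min break → 4 h 3 min
Tue: 11:02 AM–10:19 PM = 11 h 17 min; less 30 min break → 10 h 47 min
Wed: 7:57 AM–3:21 PM = 7 h 24 min; less 30 min break → 6 h 54 min
Mon reg 4 h 3 min / OT 0 h 0 min; Tue reg 8 h 0 min / OT 2 h 47 min; Wed reg 6 h 54 min / OT 0 h 0 min.
Totals: regular 18 h 57 min, overtime 2 h 47 min.

Regular 18.95 hours, overtime 2.78 hours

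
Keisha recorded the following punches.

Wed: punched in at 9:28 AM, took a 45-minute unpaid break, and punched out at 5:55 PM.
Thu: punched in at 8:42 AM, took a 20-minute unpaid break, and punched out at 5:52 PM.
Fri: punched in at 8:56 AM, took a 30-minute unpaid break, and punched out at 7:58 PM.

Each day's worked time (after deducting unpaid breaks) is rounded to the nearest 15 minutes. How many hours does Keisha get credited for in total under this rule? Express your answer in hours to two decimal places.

Wed: 9:28 AM–5:55 PM = 8 h 27 min − 45 min = 7 h 42 min → rounds to 7 h 45 min
Thu: 8:42 AM–5:52 PM = 9 h 10 min − 20 min = 8 h 50 min → rounds to 8 h 45 min
Fri: 8:56 AM–7:58 PM = 11 h 2 min − 30 min = 10 h 32 min → rounds to 10 h 30 min
Total credited: 27 h 0 min.

27.00 hours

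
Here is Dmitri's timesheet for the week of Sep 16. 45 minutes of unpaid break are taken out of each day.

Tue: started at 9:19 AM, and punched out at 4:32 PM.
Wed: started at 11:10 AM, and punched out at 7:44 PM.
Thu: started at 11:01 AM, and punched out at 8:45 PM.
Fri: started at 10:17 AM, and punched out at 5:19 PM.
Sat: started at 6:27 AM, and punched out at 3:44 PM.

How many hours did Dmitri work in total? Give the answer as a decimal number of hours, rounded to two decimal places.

38.08 hours

Tue: 9:19 AM–4:32 PM = 7 h 13 min; less 45 min break → 6 h 28 min
Wed: 11:10 AM–7:44 PM = 8 h 34 min; less 45 min break → 7 h 49 min
Thu: 11:01 AM–8:45 PM = 9 h 44 min; less 45 min break → 8 h 59 min
Fri: 10:17 AM–5:19 PM = 7 h 2 min; less 45 min break → 6 h 17 min
Sat: 6:27 AM–3:44 PM = 9 h 17 min; less 45 min break → 8 h 32 min
Total: 6 h 28 min + 7 h 49 min + 8 h 59 min + 6 h 17 min + 8 h 32 min = 38 h 5 min.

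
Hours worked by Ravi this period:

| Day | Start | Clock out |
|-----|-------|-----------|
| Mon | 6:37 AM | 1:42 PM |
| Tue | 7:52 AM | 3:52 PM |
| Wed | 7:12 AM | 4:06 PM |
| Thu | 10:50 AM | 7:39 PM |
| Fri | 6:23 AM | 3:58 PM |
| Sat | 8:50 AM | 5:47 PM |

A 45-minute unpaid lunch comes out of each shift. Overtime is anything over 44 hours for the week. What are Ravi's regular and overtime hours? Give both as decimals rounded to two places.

Mon: 6:37 AM–1:42 PM = 7 h 5 min; less 45 min break → 6 h 20 min
Tue: 7:52 AM–3:52 PM = 8 h 0 min; less 45 min break → 7 h 15 min
Wed: 7:12 AM–4:06 PM = 8 h 54 min; less 45 min break → 8 h 9 min
Thu: 10:50 AM–7:39 PM = 8 h 49 min; less 45 min break → 8 h 4 min
Fri: 6:23 AM–3:58 PM = 9 h 35 min; less 45 min break → 8 h 50 min
Sat: 8:50 AM–5:47 PM = 8 h 57 min; less 45 min break → 8 h 12 min
Total worked: 46 h 50 min = 46.83 h.
Threshold 44 h → overtime 2 h 50 min, regular 44 h 0 min.

Regular 44.00 hours, overtime 2.83 hours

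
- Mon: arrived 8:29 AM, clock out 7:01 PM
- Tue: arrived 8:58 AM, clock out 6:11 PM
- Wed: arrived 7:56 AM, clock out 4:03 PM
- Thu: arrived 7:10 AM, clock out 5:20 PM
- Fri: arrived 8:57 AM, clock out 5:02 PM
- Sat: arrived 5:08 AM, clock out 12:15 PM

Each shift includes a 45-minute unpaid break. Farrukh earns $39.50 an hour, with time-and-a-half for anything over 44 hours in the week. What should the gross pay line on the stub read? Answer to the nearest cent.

Mon: 8:29 AM–7:01 PM = 10 h 32 min; less 45 min break → 9 h 47 min
Tue: 8:58 AM–6:11 PM = 9 h 13 min; less 45 min break → 8 h 28 min
Wed: 7:56 AM–4:03 PM = 8 h 7 min; less 45 min break → 7 h 22 min
Thu: 7:10 AM–5:20 PM = 10 h 10 min; less 45 min break → 9 h 25 min
Fri: 8:57 AM–5:02 PM = 8 h 5 min; less 45 min break → 7 h 20 min
Sat: 5:08 AM–12:15 PM = 7 h 7 min; less 45 min break → 6 h 22 min
Total worked: 48 h 44 min = 2924 min.
Regular 44 h 0 min = 2640 min at $39.50/h; overtime 4 h 44 min = 284 min at $59.25/h.
Pay = (2640 × $39.50 + 284 × $59.25) ÷ 60 = $2018.45.

$2018.45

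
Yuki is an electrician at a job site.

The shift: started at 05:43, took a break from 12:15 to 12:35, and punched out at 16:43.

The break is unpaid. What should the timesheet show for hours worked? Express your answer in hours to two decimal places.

The shift: 05:43–16:43 = 11 h 0 min; less 20 min break → 10 h 40 min

10.67 hours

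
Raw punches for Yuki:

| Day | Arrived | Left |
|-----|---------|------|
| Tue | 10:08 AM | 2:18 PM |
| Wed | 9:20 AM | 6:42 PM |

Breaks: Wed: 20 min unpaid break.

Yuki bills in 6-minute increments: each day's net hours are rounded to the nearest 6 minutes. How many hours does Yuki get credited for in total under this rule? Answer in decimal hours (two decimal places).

13.20 hours

Tue: 10:08 AM–2:18 PM = 4 h 10 min → rounds to 4 h 12 min
Wed: 9:20 AM–6:42 PM = 9 h 22 min − 20 min = 9 h 2 min → rounds to 9 h 0 min
Total credited: 13 h 12 min.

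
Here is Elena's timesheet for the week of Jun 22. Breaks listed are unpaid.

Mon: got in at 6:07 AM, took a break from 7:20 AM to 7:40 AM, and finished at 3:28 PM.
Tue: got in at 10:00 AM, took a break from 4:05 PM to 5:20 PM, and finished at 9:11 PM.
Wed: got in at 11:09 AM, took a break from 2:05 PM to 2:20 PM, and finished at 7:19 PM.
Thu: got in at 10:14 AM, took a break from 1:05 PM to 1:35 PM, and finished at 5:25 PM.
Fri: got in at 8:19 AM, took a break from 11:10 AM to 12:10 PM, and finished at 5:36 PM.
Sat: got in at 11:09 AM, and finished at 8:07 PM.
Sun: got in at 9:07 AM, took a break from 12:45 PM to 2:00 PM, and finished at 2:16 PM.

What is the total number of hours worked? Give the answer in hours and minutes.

54 h 42 min

Mon: 6:07 AM–3:28 PM = 9 h 21 min; less 20 min break → 9 h 1 min
Tue: 10:00 AM–9:11 PM = 11 h 11 min; less 75 min break → 9 h 56 min
Wed: 11:09 AM–7:19 PM = 8 h 10 min; less 15 min break → 7 h 55 min
Thu: 10:14 AM–5:25 PM = 7 h 11 min; less 30 min break → 6 h 41 min
Fri: 8:19 AM–5:36 PM = 9 h 17 min; less 60 min break → 8 h 17 min
Sat: 11:09 AM–8:07 PM = 8 h 58 min
Sun: 9:07 AM–2:16 PM = 5 h 9 min; less 75 min break → 3 h 54 min
Total: 9 h 1 min + 9 h 56 min + 7 h 55 min + 6 h 41 min + 8 h 17 min + 8 h 58 min + 3 h 54 min = 54 h 42 min.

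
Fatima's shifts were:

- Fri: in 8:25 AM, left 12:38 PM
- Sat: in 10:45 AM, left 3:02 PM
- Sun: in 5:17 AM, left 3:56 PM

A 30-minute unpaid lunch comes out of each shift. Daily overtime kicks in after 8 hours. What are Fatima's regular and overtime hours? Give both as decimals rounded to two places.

Fri: 8:25 AM–12:38 PM = 4 h 13 min; less 30 min break → 3 h 43 min
Sat: 10:45 AM–3:02 PM = 4 h 17 min; less 30 min break → 3 h 47 min
Sun: 5:17 AM–3:56 PM = 10 h 39 min; less 30 min break → 10 h 9 min
Fri reg 3 h 43 min / OT 0 h 0 min; Sat reg 3 h 47 min / OT 0 h 0 min; Sun reg 8 h 0 min / OT 2 h 9 min.
Totals: regular 15 h 30 min, overtime 2 h 9 min.

Regular 15.50 hours, overtime 2.15 hours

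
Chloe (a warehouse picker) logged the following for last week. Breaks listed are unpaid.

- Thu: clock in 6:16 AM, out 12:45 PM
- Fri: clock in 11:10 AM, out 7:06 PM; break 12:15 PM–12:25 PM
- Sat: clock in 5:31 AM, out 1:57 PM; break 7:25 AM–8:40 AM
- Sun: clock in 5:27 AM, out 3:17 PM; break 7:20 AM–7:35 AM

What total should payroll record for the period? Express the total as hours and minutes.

Thu: 6:16 AM–12:45 PM = 6 h 29 min
Fri: 11:10 AM–7:06 PM = 7 h 56 min; less 10 min break → 7 h 46 min
Sat: 5:31 AM–1:57 PM = 8 h 26 min; less 75 min break → 7 h 11 min
Sun: 5:27 AM–3:17 PM = 9 h 50 min; less 15 min break → 9 h 35 min
Total: 6 h 29 min + 7 h 46 min + 7 h 11 min + 9 h 35 min = 31 h 1 min.

31 h 1 min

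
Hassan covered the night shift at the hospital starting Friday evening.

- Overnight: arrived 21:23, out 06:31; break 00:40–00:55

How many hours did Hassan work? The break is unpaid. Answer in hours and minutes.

Overnight: 21:23 → midnight = 2 h 37 min; midnight → 06:31 = 6 h 31 min; span 9 h 8 min; less 15 min break → 8 h 53 min

8 h 53 min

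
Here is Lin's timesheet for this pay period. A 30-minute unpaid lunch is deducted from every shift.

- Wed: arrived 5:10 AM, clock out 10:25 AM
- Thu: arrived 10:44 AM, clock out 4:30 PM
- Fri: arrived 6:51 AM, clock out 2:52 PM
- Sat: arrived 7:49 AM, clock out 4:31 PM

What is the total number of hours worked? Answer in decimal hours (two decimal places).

25.73 hours

Wed: 5:10 AM–10:25 AM = 5 h 15 min; less 30 min break → 4 h 45 min
Thu: 10:44 AM–4:30 PM = 5 h 46 min; less 30 min break → 5 h 16 min
Fri: 6:51 AM–2:52 PM = 8 h 1 min; less 30 min break → 7 h 31 min
Sat: 7:49 AM–4:31 PM = 8 h 42 min; less 30 min break → 8 h 12 min
Total: 4 h 45 min + 5 h 16 min + 7 h 31 min + 8 h 12 min = 25 h 44 min.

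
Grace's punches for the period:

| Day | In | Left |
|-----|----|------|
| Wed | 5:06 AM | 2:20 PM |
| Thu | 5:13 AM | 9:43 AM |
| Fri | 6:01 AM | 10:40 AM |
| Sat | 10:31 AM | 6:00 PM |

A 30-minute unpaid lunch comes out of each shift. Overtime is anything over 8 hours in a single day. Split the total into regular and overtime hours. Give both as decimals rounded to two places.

Wed: 5:06 AM–2:20 PM = 9 h 14 min; less 30 min break → 8 h 44 min
Thu: 5:13 AM–9:43 AM = 4 h 30 min; less 30 min break → 4 h 0 min
Fri: 6:01 AM–10:40 AM = 4 h 39 min; less 30 min break → 4 h 9 min
Sat: 10:31 AM–6:00 PM = 7 h 29 min; less 30 min break → 6 h 59 min
Wed reg 8 h 0 min / OT 0 h 44 min; Thu reg 4 h 0 min / OT 0 h 0 min; Fri reg 4 h 9 min / OT 0 h 0 min; Sat reg 6 h 59 min / OT 0 h 0 min.
Totals: regular 23 h 8 min, overtime 0 h 44 min.

Regular 23.13 hours, overtime 0.73 hours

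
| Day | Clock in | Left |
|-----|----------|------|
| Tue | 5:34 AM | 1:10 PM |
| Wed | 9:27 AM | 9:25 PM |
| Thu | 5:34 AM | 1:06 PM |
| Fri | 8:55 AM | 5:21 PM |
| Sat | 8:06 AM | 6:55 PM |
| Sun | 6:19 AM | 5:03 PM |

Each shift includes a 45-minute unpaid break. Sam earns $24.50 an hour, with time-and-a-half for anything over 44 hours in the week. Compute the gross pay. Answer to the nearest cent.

$1393.44

Tue: 5:34 AM–1:10 PM = 7 h 36 min; less 45 min break → 6 h 51 min
Wed: 9:27 AM–9:25 PM = 11 h 58 min; less 45 min break → 11 h 13 min
Thu: 5:34 AM–1:06 PM = 7 h 32 min; less 45 min break → 6 h 47 min
Fri: 8:55 AM–5:21 PM = 8 h 26 min; less 45 min break → 7 h 41 min
Sat: 8:06 AM–6:55 PM = 10 h 49 min; less 45 min break → 10 h 4 min
Sun: 6:19 AM–5:03 PM = 10 h 44 min; less 45 min break → 9 h 59 min
Total worked: 52 h 35 min = 3155 min.
Regular 44 h 0 min = 2640 min at $24.50/h; overtime 8 h 35 min = 515 min at $36.75/h.
Pay = (2640 × $24.50 + 515 × $36.75) ÷ 60 = $1393.44.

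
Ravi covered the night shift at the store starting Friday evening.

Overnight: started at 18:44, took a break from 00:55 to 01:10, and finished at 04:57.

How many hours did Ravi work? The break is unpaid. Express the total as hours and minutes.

9 h 58 min

Overnight: 18:44 → midnight = 5 h 16 min; midnight → 04:57 = 4 h 57 min; span 10 h 13 min; less 15 min break → 9 h 58 min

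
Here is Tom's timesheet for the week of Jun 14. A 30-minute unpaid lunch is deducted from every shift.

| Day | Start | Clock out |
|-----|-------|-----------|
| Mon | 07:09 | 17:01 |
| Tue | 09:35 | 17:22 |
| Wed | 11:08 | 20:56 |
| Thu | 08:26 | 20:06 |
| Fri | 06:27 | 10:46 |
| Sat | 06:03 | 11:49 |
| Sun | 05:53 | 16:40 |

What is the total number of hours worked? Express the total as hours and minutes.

56 h 29 min

Mon: 07:09–17:01 = 9 h 52 min; less 30 min break → 9 h 22 min
Tue: 09:35–17:22 = 7 h 47 min; less 30 min break → 7 h 17 min
Wed: 11:08–20:56 = 9 h 48 min; less 30 min break → 9 h 18 min
Thu: 08:26–20:06 = 11 h 40 min; less 30 min break → 11 h 10 min
Fri: 06:27–10:46 = 4 h 19 min; less 30 min break → 3 h 49 min
Sat: 06:03–11:49 = 5 h 46 min; less 30 min break → 5 h 16 min
Sun: 05:53–16:40 = 10 h 47 min; less 30 min break → 10 h 17 min
Total: 9 h 22 min + 7 h 17 min + 9 h 18 min + 11 h 10 min + 3 h 49 min + 5 h 16 min + 10 h 17 min = 56 h 29 min.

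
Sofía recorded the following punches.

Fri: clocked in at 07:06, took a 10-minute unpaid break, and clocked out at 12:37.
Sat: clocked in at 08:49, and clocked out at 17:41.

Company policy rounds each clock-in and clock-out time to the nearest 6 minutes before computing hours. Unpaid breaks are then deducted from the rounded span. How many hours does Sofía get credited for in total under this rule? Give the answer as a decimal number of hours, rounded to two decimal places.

Fri: in 07:06→07:06, out 12:37→12:36; 5 h 30 min − 10 min = 5 h 20 min
Sat: in 08:49→08:48, out 17:41→17:42; 8 h 54 min
Total credited: 14 h 14 min.

14.23 hours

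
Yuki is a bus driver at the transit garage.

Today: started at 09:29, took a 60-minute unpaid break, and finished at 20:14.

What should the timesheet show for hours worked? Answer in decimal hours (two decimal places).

Today: 09:29–20:14 = 10 h 45 min; less 60 min break → 9 h 45 min

9.75 hours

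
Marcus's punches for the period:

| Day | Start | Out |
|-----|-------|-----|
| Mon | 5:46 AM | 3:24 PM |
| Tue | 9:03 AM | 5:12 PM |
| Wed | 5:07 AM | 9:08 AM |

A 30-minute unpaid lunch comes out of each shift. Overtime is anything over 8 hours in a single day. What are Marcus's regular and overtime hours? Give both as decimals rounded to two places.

Mon: 5:46 AM–3:24 PM = 9 h 38 min; less 30 min break → 9 h 8 min
Tue: 9:03 AM–5:12 PM = 8 h 9 min; less 30 min break → 7 h 39 min
Wed: 5:07 AM–9:08 AM = 4 h 1 min; less 30 min break → 3 h 31 min
Mon reg 8 h 0 min / OT 1 h 8 min; Tue reg 7 h 39 min / OT 0 h 0 min; Wed reg 3 h 31 min / OT 0 h 0 min.
Totals: regular 19 h 10 min, overtime 1 h 8 min.

Regular 19.17 hours, overtime 1.13 hours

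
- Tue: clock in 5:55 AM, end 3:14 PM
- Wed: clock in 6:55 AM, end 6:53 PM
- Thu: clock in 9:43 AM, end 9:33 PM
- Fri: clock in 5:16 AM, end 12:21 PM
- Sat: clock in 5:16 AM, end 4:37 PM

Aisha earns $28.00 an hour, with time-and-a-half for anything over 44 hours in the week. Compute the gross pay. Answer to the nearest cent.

Tue: 5:55 AM–3:14 PM = 9 h 19 min
Wed: 6:55 AM–6:53 PM = 11 h 58 min
Thu: 9:43 AM–9:33 PM = 11 h 50 min
Fri: 5:16 AM–12:21 PM = 7 h 5 min
Sat: 5:16 AM–4:37 PM = 11 h 21 min
Total worked: 51 h 33 min = 3093 min.
Regular 44 h 0 min = 2640 min at $28.00/h; overtime 7 h 33 min = 453 min at $42.00/h.
Pay = (2640 × $28.00 + 453 × $42.00) ÷ 60 = $1549.10.

$1549.10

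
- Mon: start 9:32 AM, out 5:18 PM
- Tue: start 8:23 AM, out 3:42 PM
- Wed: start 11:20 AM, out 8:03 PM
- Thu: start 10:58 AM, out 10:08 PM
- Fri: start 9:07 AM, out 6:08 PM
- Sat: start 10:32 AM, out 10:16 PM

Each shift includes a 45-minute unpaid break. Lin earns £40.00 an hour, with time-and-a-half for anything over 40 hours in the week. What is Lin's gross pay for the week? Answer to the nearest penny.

£2273.00

Mon: 9:32 AM–5:18 PM = 7 h 46 min; less 45 min break → 7 h 1 min
Tue: 8:23 AM–3:42 PM = 7 h 19 min; less 45 min break → 6 h 34 min
Wed: 11:20 AM–8:03 PM = 8 h 43 min; less 45 min break → 7 h 58 min
Thu: 10:58 AM–10:08 PM = 11 h 10 min; less 45 min break → 10 h 25 min
Fri: 9:07 AM–6:08 PM = 9 h 1 min; less 45 min break → 8 h 16 min
Sat: 10:32 AM–10:16 PM = 11 h 44 min; less 45 min break → 10 h 59 min
Total worked: 51 h 13 min = 3073 min.
Regular 40 h 0 min = 2400 min at £40.00/h; overtime 11 h 13 min = 673 min at £60.00/h.
Pay = (2400 × £40.00 + 673 × £60.00) ÷ 60 = £2273.00.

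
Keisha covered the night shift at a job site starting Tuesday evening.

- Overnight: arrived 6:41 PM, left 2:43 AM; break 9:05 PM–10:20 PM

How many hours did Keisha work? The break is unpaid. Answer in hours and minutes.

6 h 47 min

Overnight: 6:41 PM → midnight = 5 h 19 min; midnight → 2:43 AM = 2 h 43 min; span 8 h 2 min; less 75 min break → 6 h 47 min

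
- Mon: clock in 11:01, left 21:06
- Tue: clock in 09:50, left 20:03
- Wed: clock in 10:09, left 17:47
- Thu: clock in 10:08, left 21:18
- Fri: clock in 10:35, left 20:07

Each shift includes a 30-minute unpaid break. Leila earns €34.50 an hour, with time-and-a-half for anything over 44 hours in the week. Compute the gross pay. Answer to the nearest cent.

Mon: 11:01–21:06 = 10 h 5 min; less 30 min break → 9 h 35 min
Tue: 09:50–20:03 = 10 h 13 min; less 30 min break → 9 h 43 min
Wed: 10:09–17:47 = 7 h 38 min; less 30 min break → 7 h 8 min
Thu: 10:08–21:18 = 11 h 10 min; less 30 min break → 10 h 40 min
Fri: 10:35–20:07 = 9 h 32 min; less 30 min break → 9 h 2 min
Total worked: 46 h 8 min = 2768 min.
Regular 44 h 0 min = 2640 min at €34.50/h; overtime 2 h 8 min = 128 min at €51.75/h.
Pay = (2640 × €34.50 + 128 × €51.75) ÷ 60 = €1628.40.

€1628.40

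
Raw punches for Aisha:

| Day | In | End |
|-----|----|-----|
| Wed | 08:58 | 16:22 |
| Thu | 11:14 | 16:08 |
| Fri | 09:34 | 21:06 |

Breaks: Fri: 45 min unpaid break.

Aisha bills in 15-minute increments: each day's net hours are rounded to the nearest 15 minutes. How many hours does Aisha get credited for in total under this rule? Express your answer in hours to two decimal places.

23.25 hours

Wed: 08:58–16:22 = 7 h 24 min → rounds to 7 h 30 min
Thu: 11:14–16:08 = 4 h 54 min → rounds to 5 h 0 min
Fri: 09:34–21:06 = 11 h 32 min − 45 min = 10 h 47 min → rounds to 10 h 45 min
Total credited: 23 h 15 min.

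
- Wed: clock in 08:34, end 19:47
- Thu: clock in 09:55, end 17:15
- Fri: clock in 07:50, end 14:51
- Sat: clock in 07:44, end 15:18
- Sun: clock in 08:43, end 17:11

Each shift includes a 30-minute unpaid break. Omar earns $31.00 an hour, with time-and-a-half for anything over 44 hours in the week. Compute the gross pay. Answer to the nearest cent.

$1212.10

Wed: 08:34–19:47 = 11 h 13 min; less 30 min break → 10 h 43 min
Thu: 09:55–17:15 = 7 h 20 min; less 30 min break → 6 h 50 min
Fri: 07:50–14:51 = 7 h 1 min; less 30 min break → 6 h 31 min
Sat: 07:44–15:18 = 7 h 34 min; less 30 min break → 7 h 4 min
Sun: 08:43–17:11 = 8 h 28 min; less 30 min break → 7 h 58 min
Total worked: 39 h 6 min = 2346 min.
Regular 39 h 6 min = 2346 min at $31.00/h; overtime 0 h 0 min = 0 min at $46.50/h.
Pay = (2346 × $31.00 + 0 × $46.50) ÷ 60 = $1212.10.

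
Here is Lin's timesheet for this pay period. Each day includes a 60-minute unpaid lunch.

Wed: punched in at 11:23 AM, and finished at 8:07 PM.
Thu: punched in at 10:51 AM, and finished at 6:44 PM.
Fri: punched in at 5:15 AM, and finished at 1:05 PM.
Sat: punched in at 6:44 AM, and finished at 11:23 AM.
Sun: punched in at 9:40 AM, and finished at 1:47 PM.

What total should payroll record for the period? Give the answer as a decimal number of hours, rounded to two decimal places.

Wed: 11:23 AM–8:07 PM = 8 h 44 min; less 60 min break → 7 h 44 min
Thu: 10:51 AM–6:44 PM = 7 h 53 min; less 60 min break → 6 h 53 min
Fri: 5:15 AM–1:05 PM = 7 h 50 min; less 60 min break → 6 h 50 min
Sat: 6:44 AM–11:23 AM = 4 h 39 min; less 60 min break → 3 h 39 min
Sun: 9:40 AM–1:47 PM = 4 h 7 min; less 60 min break → 3 h 7 min
Total: 7 h 44 min + 6 h 53 min + 6 h 50 min + 3 h 39 min + 3 h 7 min = 28 h 13 min.

28.22 hours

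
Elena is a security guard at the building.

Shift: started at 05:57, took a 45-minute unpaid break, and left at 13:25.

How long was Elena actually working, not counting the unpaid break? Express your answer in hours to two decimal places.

Shift: 05:57–13:25 = 7 h 28 min; less 45 min break → 6 h 43 min

6.72 hours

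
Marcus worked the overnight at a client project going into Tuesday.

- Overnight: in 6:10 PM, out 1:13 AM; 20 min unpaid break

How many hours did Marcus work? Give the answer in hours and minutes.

6 h 43 min

Overnight: 6:10 PM → midnight = 5 h 50 min; midnight → 1:13 AM = 1 h 13 min; span 7 h 3 min; less 20 min break → 6 h 43 min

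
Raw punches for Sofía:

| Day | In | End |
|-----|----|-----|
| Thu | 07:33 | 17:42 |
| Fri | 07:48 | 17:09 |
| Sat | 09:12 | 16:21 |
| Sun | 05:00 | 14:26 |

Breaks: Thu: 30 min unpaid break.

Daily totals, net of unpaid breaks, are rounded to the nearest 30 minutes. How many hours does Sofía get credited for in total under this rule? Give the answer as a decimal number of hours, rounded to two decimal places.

Thu: 07:33–17:42 = 10 h 9 min − 30 min = 9 h 39 min → rounds to 9 h 30 min
Fri: 07:48–17:09 = 9 h 21 min → rounds to 9 h 30 min
Sat: 09:12–16:21 = 7 h 9 min → rounds to 7 h 0 min
Sun: 05:00–14:26 = 9 h 26 min → rounds to 9 h 30 min
Total credited: 35 h 30 min.

35.50 hours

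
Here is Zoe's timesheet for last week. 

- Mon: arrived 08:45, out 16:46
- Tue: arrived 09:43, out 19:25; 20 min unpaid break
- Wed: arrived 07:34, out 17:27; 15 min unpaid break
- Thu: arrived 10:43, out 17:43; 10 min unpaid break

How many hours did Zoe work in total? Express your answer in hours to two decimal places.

33.85 hours

Mon: 08:45–16:46 = 8 h 1 min
Tue: 09:43–19:25 = 9 h 42 min; less 20 min break → 9 h 22 min
Wed: 07:34–17:27 = 9 h 53 min; less 15 min break → 9 h 38 min
Thu: 10:43–17:43 = 7 h 0 min; less 10 min break → 6 h 50 min
Total: 8 h 1 min + 9 h 22 min + 9 h 38 min + 6 h 50 min = 33 h 51 min.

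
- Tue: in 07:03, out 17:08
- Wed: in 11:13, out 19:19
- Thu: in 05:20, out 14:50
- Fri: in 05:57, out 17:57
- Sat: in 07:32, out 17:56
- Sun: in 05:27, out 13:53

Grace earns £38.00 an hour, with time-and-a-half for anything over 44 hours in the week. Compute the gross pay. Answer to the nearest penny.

£2499.45

Tue: 07:03–17:08 = 10 h 5 min
Wed: 11:13–19:19 = 8 h 6 min
Thu: 05:20–14:50 = 9 h 30 min
Fri: 05:57–17:57 = 12 h 0 min
Sat: 07:32–17:56 = 10 h 24 min
Sun: 05:27–13:53 = 8 h 26 min
Total worked: 58 h 31 min = 3511 min.
Regular 44 h 0 min = 2640 min at £38.00/h; overtime 14 h 31 min = 871 min at £57.00/h.
Pay = (2640 × £38.00 + 871 × £57.00) ÷ 60 = £2499.45.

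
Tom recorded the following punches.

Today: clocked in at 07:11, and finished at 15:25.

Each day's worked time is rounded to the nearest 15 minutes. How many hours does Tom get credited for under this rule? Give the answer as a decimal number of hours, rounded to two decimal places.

Today: 07:11–15:25 = 8 h 14 min → rounds to 8 h 15 min

8.25 hours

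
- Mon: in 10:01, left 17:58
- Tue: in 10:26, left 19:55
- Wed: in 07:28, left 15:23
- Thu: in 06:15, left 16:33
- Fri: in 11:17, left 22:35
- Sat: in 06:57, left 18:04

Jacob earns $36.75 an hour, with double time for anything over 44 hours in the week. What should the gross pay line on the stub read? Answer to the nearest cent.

$2650.90

Mon: 10:01–17:58 = 7 h 57 min
Tue: 10:26–19:55 = 9 h 29 min
Wed: 07:28–15:23 = 7 h 55 min
Thu: 06:15–16:33 = 10 h 18 min
Fri: 11:17–22:35 = 11 h 18 min
Sat: 06:57–18:04 = 11 h 7 min
Total worked: 58 h 4 min = 3484 min.
Regular 44 h 0 min = 2640 min at $36.75/h; overtime 14 h 4 min = 844 min at $73.50/h.
Pay = (2640 × $36.75 + 844 × $73.50) ÷ 60 = $2650.90.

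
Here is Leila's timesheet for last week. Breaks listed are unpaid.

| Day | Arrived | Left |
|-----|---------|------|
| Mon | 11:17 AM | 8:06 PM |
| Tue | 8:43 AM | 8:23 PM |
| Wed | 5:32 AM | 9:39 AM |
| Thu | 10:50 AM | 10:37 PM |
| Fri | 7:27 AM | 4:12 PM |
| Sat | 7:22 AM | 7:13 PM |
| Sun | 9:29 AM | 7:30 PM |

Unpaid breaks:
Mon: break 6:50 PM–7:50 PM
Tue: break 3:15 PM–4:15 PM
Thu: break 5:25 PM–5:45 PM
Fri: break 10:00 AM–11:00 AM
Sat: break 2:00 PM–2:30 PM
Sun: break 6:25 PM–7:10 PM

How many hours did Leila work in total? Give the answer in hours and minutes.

62 h 25 min

Mon: 11:17 AM–8:06 PM = 8 h 49 min; less 60 min break → 7 h 49 min
Tue: 8:43 AM–8:23 PM = 11 h 40 min; less 60 min break → 10 h 40 min
Wed: 5:32 AM–9:39 AM = 4 h 7 min
Thu: 10:50 AM–10:37 PM = 11 h 47 min; less 20 min break → 11 h 27 min
Fri: 7:27 AM–4:12 PM = 8 h 45 min; less 60 min break → 7 h 45 min
Sat: 7:22 AM–7:13 PM = 11 h 51 min; less 30 min break → 11 h 21 min
Sun: 9:29 AM–7:30 PM = 10 h 1 min; less 45 min break → 9 h 16 min
Total: 7 h 49 min + 10 h 40 min + 4 h 7 min + 11 h 27 min + 7 h 45 min + 11 h 21 min + 9 h 16 min = 62 h 25 min.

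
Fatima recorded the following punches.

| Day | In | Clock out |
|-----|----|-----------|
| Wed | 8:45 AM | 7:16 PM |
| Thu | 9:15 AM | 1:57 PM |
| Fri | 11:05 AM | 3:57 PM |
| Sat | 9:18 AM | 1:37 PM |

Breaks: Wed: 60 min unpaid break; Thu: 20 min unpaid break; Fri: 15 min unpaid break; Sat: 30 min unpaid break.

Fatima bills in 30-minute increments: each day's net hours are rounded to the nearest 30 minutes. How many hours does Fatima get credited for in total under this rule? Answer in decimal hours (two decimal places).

Wed: 8:45 AM–7:16 PM = 10 h 31 min − 60 min = 9 h 31 min → rounds to 9 h 30 min
Thu: 9:15 AM–1:57 PM = 4 h 42 min − 20 min = 4 h 22 min → rounds to 4 h 30 min
Fri: 11:05 AM–3:57 PM = 4 h 52 min − 15 min = 4 h 37 min → rounds to 4 h 30 min
Sat: 9:18 AM–1:37 PM = 4 h 19 min − 30 min = 3 h 49 min → rounds to 4 h 0 min
Total credited: 22 h 30 min.

22.50 hours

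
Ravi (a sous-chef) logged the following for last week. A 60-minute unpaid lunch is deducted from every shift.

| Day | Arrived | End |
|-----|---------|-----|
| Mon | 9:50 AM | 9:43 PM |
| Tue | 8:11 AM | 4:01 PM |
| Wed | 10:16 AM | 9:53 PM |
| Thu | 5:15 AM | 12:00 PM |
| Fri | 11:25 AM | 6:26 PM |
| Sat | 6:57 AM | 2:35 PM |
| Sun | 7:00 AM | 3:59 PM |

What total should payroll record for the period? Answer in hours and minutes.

Mon: 9:50 AM–9:43 PM = 11 h 53 min; less 60 min break → 10 h 53 min
Tue: 8:11 AM–4:01 PM = 7 h 50 min; less 60 min break → 6 h 50 min
Wed: 10:16 AM–9:53 PM = 11 h 37 min; less 60 min break → 10 h 37 min
Thu: 5:15 AM–12:00 PM = 6 h 45 min; less 60 min break → 5 h 45 min
Fri: 11:25 AM–6:26 PM = 7 h 1 min; less 60 min break → 6 h 1 min
Sat: 6:57 AM–2:35 PM = 7 h 38 min; less 60 min break → 6 h 38 min
Sun: 7:00 AM–3:59 PM = 8 h 59 min; less 60 min break → 7 h 59 min
Total: 10 h 53 min + 6 h 50 min + 10 h 37 min + 5 h 45 min + 6 h 1 min + 6 h 38 min + 7 h 59 min = 54 h 43 min.

54 h 43 min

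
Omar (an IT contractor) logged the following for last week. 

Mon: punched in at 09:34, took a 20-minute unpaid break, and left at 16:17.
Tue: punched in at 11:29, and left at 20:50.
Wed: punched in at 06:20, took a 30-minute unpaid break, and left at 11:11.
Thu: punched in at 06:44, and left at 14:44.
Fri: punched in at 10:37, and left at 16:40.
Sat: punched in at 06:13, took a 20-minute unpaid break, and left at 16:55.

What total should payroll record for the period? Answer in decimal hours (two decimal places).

Mon: 09:34–16:17 = 6 h 43 min; less 20 min break → 6 h 23 min
Tue: 11:29–20:50 = 9 h 21 min
Wed: 06:20–11:11 = 4 h 51 min; less 30 min break → 4 h 21 min
Thu: 06:44–14:44 = 8 h 0 min
Fri: 10:37–16:40 = 6 h 3 min
Sat: 06:13–16:55 = 10 h 42 min; less 20 min break → 10 h 22 min
Total: 6 h 23 min + 9 h 21 min + 4 h 21 min + 8 h 0 min + 6 h 3 min + 10 h 22 min = 44 h 30 min.

44.50 hours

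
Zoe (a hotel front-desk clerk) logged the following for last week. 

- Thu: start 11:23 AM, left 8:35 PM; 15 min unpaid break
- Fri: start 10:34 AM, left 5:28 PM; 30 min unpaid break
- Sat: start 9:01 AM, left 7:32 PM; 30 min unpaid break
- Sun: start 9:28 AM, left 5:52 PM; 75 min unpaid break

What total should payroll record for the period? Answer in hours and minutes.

32 h 31 min

Thu: 11:23 AM–8:35 PM = 9 h 12 min; less 15 min break → 8 h 57 min
Fri: 10:34 AM–5:28 PM = 6 h 54 min; less 30 min break → 6 h 24 min
Sat: 9:01 AM–7:32 PM = 10 h 31 min; less 30 min break → 10 h 1 min
Sun: 9:28 AM–5:52 PM = 8 h 24 min; less 75 min break → 7 h 9 min
Total: 8 h 57 min + 6 h 24 min + 10 h 1 min + 7 h 9 min = 32 h 31 min.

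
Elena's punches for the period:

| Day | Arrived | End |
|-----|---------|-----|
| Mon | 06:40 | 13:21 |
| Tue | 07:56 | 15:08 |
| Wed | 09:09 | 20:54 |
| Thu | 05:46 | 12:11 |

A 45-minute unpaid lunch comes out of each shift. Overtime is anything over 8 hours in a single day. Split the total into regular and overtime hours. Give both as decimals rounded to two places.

Regular 26.05 hours, overtime 3.00 hours

Mon: 06:40–13:21 = 6 h 41 min; less 45 min break → 5 h 56 min
Tue: 07:56–15:08 = 7 h 12 min; less 45 min break → 6 h 27 min
Wed: 09:09–20:54 = 11 h 45 min; less 45 min break → 11 h 0 min
Thu: 05:46–12:11 = 6 h 25 min; less 45 min break → 5 h 40 min
Mon reg 5 h 56 min / OT 0 h 0 min; Tue reg 6 h 27 min / OT 0 h 0 min; Wed reg 8 h 0 min / OT 3 h 0 min; Thu reg 5 h 40 min / OT 0 h 0 min.
Totals: regular 26 h 3 min, overtime 3 h 0 min.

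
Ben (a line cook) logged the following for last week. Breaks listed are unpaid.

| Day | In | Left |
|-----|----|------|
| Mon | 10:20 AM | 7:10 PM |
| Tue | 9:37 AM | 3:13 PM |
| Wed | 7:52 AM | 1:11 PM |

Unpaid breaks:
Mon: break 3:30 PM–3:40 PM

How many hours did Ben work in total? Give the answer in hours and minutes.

Mon: 10:20 AM–7:10 PM = 8 h 50 min; less 10 min break → 8 h 40 min
Tue: 9:37 AM–3:13 PM = 5 h 36 min
Wed: 7:52 AM–1:11 PM = 5 h 19 min
Total: 8 h 40 min + 5 h 36 min + 5 h 19 min = 19 h 35 min.

19 h 35 min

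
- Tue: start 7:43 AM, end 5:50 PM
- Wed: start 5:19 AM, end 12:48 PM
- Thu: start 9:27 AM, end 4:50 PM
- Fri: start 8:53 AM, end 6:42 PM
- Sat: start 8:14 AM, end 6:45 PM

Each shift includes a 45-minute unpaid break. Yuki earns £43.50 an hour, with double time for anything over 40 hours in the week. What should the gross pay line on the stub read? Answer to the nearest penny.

Tue: 7:43 AM–5:50 PM = 10 h 7 min; less 45 min break → 9 h 22 min
Wed: 5:19 AM–12:48 PM = 7 h 29 min; less 45 min break → 6 h 44 min
Thu: 9:27 AM–4:50 PM = 7 h 23 min; less 45 min break → 6 h 38 min
Fri: 8:53 AM–6:42 PM = 9 h 49 min; less 45 min break → 9 h 4 min
Sat: 8:14 AM–6:45 PM = 10 h 31 min; less 45 min break → 9 h 46 min
Total worked: 41 h 34 min = 2494 min.
Regular 40 h 0 min = 2400 min at £43.50/h; overtime 1 h 34 min = 94 min at £87.00/h.
Pay = (2400 × £43.50 + 94 × £87.00) ÷ 60 = £1876.30.

£1876.30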